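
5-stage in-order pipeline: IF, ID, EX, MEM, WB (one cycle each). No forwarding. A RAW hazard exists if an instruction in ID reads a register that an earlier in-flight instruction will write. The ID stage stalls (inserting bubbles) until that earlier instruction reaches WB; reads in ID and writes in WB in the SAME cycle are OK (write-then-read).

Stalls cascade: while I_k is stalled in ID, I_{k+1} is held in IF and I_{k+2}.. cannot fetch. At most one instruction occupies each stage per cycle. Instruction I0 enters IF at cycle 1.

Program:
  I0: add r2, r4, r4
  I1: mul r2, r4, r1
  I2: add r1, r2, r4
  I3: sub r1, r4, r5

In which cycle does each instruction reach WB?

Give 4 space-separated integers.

Answer: 5 6 9 10

Derivation:
I0 add r2 <- r4,r4: IF@1 ID@2 stall=0 (-) EX@3 MEM@4 WB@5
I1 mul r2 <- r4,r1: IF@2 ID@3 stall=0 (-) EX@4 MEM@5 WB@6
I2 add r1 <- r2,r4: IF@3 ID@4 stall=2 (RAW on I1.r2 (WB@6)) EX@7 MEM@8 WB@9
I3 sub r1 <- r4,r5: IF@4 ID@7 stall=0 (-) EX@8 MEM@9 WB@10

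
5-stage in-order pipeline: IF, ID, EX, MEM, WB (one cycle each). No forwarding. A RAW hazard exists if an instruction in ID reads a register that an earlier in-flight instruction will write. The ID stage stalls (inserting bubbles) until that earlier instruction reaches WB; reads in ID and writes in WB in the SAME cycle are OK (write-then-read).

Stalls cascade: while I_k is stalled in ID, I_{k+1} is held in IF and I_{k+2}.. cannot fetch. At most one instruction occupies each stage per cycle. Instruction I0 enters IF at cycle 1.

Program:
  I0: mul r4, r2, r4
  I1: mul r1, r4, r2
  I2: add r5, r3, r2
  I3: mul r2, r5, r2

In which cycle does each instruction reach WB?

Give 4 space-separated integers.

I0 mul r4 <- r2,r4: IF@1 ID@2 stall=0 (-) EX@3 MEM@4 WB@5
I1 mul r1 <- r4,r2: IF@2 ID@3 stall=2 (RAW on I0.r4 (WB@5)) EX@6 MEM@7 WB@8
I2 add r5 <- r3,r2: IF@3 ID@6 stall=0 (-) EX@7 MEM@8 WB@9
I3 mul r2 <- r5,r2: IF@6 ID@7 stall=2 (RAW on I2.r5 (WB@9)) EX@10 MEM@11 WB@12

Answer: 5 8 9 12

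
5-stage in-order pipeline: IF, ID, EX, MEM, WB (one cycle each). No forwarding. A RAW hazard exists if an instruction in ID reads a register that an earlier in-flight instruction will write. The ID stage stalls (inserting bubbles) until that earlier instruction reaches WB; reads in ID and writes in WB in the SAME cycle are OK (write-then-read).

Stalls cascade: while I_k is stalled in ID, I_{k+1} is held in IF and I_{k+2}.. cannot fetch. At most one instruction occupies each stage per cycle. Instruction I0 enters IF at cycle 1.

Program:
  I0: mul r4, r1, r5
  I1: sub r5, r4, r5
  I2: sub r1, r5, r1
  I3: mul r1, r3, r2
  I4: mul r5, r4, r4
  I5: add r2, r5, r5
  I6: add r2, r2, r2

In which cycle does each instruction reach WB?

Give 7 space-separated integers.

I0 mul r4 <- r1,r5: IF@1 ID@2 stall=0 (-) EX@3 MEM@4 WB@5
I1 sub r5 <- r4,r5: IF@2 ID@3 stall=2 (RAW on I0.r4 (WB@5)) EX@6 MEM@7 WB@8
I2 sub r1 <- r5,r1: IF@3 ID@6 stall=2 (RAW on I1.r5 (WB@8)) EX@9 MEM@10 WB@11
I3 mul r1 <- r3,r2: IF@6 ID@9 stall=0 (-) EX@10 MEM@11 WB@12
I4 mul r5 <- r4,r4: IF@9 ID@10 stall=0 (-) EX@11 MEM@12 WB@13
I5 add r2 <- r5,r5: IF@10 ID@11 stall=2 (RAW on I4.r5 (WB@13)) EX@14 MEM@15 WB@16
I6 add r2 <- r2,r2: IF@11 ID@14 stall=2 (RAW on I5.r2 (WB@16)) EX@17 MEM@18 WB@19

Answer: 5 8 11 12 13 16 19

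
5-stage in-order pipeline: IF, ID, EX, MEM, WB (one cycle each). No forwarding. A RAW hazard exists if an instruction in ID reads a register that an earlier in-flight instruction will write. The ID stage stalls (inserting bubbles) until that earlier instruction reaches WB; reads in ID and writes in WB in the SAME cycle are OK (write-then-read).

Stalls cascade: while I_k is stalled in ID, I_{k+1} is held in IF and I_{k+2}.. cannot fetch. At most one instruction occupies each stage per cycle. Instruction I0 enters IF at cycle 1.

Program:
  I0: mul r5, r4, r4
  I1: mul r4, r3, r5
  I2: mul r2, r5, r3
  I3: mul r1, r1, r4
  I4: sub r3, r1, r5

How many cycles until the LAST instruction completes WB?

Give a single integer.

I0 mul r5 <- r4,r4: IF@1 ID@2 stall=0 (-) EX@3 MEM@4 WB@5
I1 mul r4 <- r3,r5: IF@2 ID@3 stall=2 (RAW on I0.r5 (WB@5)) EX@6 MEM@7 WB@8
I2 mul r2 <- r5,r3: IF@3 ID@6 stall=0 (-) EX@7 MEM@8 WB@9
I3 mul r1 <- r1,r4: IF@6 ID@7 stall=1 (RAW on I1.r4 (WB@8)) EX@9 MEM@10 WB@11
I4 sub r3 <- r1,r5: IF@7 ID@9 stall=2 (RAW on I3.r1 (WB@11)) EX@12 MEM@13 WB@14

Answer: 14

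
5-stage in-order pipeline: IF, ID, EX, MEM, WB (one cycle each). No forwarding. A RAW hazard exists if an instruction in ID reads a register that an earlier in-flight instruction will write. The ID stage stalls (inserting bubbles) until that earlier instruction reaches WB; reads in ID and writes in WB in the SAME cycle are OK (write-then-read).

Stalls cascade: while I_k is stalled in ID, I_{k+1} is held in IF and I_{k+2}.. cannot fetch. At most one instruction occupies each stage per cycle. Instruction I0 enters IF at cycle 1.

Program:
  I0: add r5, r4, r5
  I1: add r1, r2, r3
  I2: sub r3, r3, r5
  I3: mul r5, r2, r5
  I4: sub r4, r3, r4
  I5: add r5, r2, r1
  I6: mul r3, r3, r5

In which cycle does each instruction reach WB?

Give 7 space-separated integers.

I0 add r5 <- r4,r5: IF@1 ID@2 stall=0 (-) EX@3 MEM@4 WB@5
I1 add r1 <- r2,r3: IF@2 ID@3 stall=0 (-) EX@4 MEM@5 WB@6
I2 sub r3 <- r3,r5: IF@3 ID@4 stall=1 (RAW on I0.r5 (WB@5)) EX@6 MEM@7 WB@8
I3 mul r5 <- r2,r5: IF@4 ID@6 stall=0 (-) EX@7 MEM@8 WB@9
I4 sub r4 <- r3,r4: IF@6 ID@7 stall=1 (RAW on I2.r3 (WB@8)) EX@9 MEM@10 WB@11
I5 add r5 <- r2,r1: IF@7 ID@9 stall=0 (-) EX@10 MEM@11 WB@12
I6 mul r3 <- r3,r5: IF@9 ID@10 stall=2 (RAW on I5.r5 (WB@12)) EX@13 MEM@14 WB@15

Answer: 5 6 8 9 11 12 15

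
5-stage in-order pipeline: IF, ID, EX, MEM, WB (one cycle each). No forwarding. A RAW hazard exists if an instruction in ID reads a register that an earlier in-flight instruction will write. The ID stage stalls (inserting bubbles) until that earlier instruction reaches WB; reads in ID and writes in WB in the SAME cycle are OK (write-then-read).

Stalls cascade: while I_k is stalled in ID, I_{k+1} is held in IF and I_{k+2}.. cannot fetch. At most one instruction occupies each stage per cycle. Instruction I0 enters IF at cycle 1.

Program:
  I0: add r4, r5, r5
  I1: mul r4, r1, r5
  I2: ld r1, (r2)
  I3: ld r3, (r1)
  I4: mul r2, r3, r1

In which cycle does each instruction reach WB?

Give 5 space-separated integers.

Answer: 5 6 7 10 13

Derivation:
I0 add r4 <- r5,r5: IF@1 ID@2 stall=0 (-) EX@3 MEM@4 WB@5
I1 mul r4 <- r1,r5: IF@2 ID@3 stall=0 (-) EX@4 MEM@5 WB@6
I2 ld r1 <- r2: IF@3 ID@4 stall=0 (-) EX@5 MEM@6 WB@7
I3 ld r3 <- r1: IF@4 ID@5 stall=2 (RAW on I2.r1 (WB@7)) EX@8 MEM@9 WB@10
I4 mul r2 <- r3,r1: IF@5 ID@8 stall=2 (RAW on I3.r3 (WB@10)) EX@11 MEM@12 WB@13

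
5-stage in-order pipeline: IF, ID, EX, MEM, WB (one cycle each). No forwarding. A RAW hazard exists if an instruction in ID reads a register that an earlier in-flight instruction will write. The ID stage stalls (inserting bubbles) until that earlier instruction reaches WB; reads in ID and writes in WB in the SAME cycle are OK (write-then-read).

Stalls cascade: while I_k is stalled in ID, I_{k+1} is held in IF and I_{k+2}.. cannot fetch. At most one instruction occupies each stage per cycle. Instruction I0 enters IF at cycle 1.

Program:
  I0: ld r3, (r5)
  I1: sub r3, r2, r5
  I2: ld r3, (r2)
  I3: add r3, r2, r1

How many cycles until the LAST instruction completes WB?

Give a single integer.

I0 ld r3 <- r5: IF@1 ID@2 stall=0 (-) EX@3 MEM@4 WB@5
I1 sub r3 <- r2,r5: IF@2 ID@3 stall=0 (-) EX@4 MEM@5 WB@6
I2 ld r3 <- r2: IF@3 ID@4 stall=0 (-) EX@5 MEM@6 WB@7
I3 add r3 <- r2,r1: IF@4 ID@5 stall=0 (-) EX@6 MEM@7 WB@8

Answer: 8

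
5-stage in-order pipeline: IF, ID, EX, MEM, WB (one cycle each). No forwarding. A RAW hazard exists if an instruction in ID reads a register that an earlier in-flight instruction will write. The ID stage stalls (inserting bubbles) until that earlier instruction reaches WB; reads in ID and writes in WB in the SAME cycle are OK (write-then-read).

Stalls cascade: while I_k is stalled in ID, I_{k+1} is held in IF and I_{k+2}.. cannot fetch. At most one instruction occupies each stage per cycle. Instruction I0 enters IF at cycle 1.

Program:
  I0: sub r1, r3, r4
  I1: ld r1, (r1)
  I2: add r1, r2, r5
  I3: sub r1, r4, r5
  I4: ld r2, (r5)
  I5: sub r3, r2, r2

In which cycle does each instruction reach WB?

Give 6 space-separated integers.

Answer: 5 8 9 10 11 14

Derivation:
I0 sub r1 <- r3,r4: IF@1 ID@2 stall=0 (-) EX@3 MEM@4 WB@5
I1 ld r1 <- r1: IF@2 ID@3 stall=2 (RAW on I0.r1 (WB@5)) EX@6 MEM@7 WB@8
I2 add r1 <- r2,r5: IF@3 ID@6 stall=0 (-) EX@7 MEM@8 WB@9
I3 sub r1 <- r4,r5: IF@6 ID@7 stall=0 (-) EX@8 MEM@9 WB@10
I4 ld r2 <- r5: IF@7 ID@8 stall=0 (-) EX@9 MEM@10 WB@11
I5 sub r3 <- r2,r2: IF@8 ID@9 stall=2 (RAW on I4.r2 (WB@11)) EX@12 MEM@13 WB@14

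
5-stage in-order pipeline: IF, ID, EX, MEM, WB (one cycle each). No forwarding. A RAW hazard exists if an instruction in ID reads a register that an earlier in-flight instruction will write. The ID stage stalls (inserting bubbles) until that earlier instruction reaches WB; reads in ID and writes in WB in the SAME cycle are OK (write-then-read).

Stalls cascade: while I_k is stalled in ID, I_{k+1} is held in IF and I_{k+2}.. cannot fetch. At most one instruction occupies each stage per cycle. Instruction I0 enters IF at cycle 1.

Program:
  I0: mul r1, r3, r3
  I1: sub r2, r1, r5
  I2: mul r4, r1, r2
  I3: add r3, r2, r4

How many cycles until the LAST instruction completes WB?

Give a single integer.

I0 mul r1 <- r3,r3: IF@1 ID@2 stall=0 (-) EX@3 MEM@4 WB@5
I1 sub r2 <- r1,r5: IF@2 ID@3 stall=2 (RAW on I0.r1 (WB@5)) EX@6 MEM@7 WB@8
I2 mul r4 <- r1,r2: IF@3 ID@6 stall=2 (RAW on I1.r2 (WB@8)) EX@9 MEM@10 WB@11
I3 add r3 <- r2,r4: IF@6 ID@9 stall=2 (RAW on I2.r4 (WB@11)) EX@12 MEM@13 WB@14

Answer: 14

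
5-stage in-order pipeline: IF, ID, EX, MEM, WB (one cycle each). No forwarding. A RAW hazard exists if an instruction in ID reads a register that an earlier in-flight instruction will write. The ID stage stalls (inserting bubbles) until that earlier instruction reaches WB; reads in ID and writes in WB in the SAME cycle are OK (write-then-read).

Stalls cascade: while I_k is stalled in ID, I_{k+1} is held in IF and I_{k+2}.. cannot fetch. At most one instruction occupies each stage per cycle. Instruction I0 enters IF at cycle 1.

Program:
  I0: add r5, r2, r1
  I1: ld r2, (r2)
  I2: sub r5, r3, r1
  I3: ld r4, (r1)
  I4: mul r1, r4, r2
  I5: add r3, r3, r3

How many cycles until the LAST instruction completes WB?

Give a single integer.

Answer: 12

Derivation:
I0 add r5 <- r2,r1: IF@1 ID@2 stall=0 (-) EX@3 MEM@4 WB@5
I1 ld r2 <- r2: IF@2 ID@3 stall=0 (-) EX@4 MEM@5 WB@6
I2 sub r5 <- r3,r1: IF@3 ID@4 stall=0 (-) EX@5 MEM@6 WB@7
I3 ld r4 <- r1: IF@4 ID@5 stall=0 (-) EX@6 MEM@7 WB@8
I4 mul r1 <- r4,r2: IF@5 ID@6 stall=2 (RAW on I3.r4 (WB@8)) EX@9 MEM@10 WB@11
I5 add r3 <- r3,r3: IF@6 ID@9 stall=0 (-) EX@10 MEM@11 WB@12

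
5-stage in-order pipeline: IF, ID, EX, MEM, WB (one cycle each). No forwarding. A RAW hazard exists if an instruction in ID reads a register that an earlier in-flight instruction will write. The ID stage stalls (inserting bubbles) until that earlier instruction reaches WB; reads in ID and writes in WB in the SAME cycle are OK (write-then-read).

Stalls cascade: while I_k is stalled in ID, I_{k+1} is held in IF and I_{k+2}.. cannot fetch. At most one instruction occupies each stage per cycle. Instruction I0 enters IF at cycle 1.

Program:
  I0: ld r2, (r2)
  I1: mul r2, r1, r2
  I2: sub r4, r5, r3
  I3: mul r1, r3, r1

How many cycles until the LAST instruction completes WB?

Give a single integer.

I0 ld r2 <- r2: IF@1 ID@2 stall=0 (-) EX@3 MEM@4 WB@5
I1 mul r2 <- r1,r2: IF@2 ID@3 stall=2 (RAW on I0.r2 (WB@5)) EX@6 MEM@7 WB@8
I2 sub r4 <- r5,r3: IF@3 ID@6 stall=0 (-) EX@7 MEM@8 WB@9
I3 mul r1 <- r3,r1: IF@6 ID@7 stall=0 (-) EX@8 MEM@9 WB@10

Answer: 10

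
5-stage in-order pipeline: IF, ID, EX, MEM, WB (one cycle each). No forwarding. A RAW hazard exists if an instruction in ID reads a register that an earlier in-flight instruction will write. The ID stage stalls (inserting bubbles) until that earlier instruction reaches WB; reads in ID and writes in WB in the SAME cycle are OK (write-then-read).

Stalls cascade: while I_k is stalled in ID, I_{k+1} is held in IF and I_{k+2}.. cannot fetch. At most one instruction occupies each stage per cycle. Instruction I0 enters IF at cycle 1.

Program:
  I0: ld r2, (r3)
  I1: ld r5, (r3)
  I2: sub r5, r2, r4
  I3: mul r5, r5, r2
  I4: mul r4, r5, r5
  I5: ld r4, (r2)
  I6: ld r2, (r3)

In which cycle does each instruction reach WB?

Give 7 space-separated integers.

I0 ld r2 <- r3: IF@1 ID@2 stall=0 (-) EX@3 MEM@4 WB@5
I1 ld r5 <- r3: IF@2 ID@3 stall=0 (-) EX@4 MEM@5 WB@6
I2 sub r5 <- r2,r4: IF@3 ID@4 stall=1 (RAW on I0.r2 (WB@5)) EX@6 MEM@7 WB@8
I3 mul r5 <- r5,r2: IF@4 ID@6 stall=2 (RAW on I2.r5 (WB@8)) EX@9 MEM@10 WB@11
I4 mul r4 <- r5,r5: IF@6 ID@9 stall=2 (RAW on I3.r5 (WB@11)) EX@12 MEM@13 WB@14
I5 ld r4 <- r2: IF@9 ID@12 stall=0 (-) EX@13 MEM@14 WB@15
I6 ld r2 <- r3: IF@12 ID@13 stall=0 (-) EX@14 MEM@15 WB@16

Answer: 5 6 8 11 14 15 16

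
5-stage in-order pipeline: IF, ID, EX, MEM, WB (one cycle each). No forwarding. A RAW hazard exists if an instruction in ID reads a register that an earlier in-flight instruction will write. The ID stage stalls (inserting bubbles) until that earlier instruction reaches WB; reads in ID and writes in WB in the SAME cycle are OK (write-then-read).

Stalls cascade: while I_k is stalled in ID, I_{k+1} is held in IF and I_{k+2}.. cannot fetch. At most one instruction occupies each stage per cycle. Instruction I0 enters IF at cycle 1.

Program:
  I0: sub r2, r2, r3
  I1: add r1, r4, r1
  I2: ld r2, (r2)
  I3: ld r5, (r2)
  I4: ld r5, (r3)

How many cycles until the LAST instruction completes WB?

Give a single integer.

I0 sub r2 <- r2,r3: IF@1 ID@2 stall=0 (-) EX@3 MEM@4 WB@5
I1 add r1 <- r4,r1: IF@2 ID@3 stall=0 (-) EX@4 MEM@5 WB@6
I2 ld r2 <- r2: IF@3 ID@4 stall=1 (RAW on I0.r2 (WB@5)) EX@6 MEM@7 WB@8
I3 ld r5 <- r2: IF@4 ID@6 stall=2 (RAW on I2.r2 (WB@8)) EX@9 MEM@10 WB@11
I4 ld r5 <- r3: IF@6 ID@9 stall=0 (-) EX@10 MEM@11 WB@12

Answer: 12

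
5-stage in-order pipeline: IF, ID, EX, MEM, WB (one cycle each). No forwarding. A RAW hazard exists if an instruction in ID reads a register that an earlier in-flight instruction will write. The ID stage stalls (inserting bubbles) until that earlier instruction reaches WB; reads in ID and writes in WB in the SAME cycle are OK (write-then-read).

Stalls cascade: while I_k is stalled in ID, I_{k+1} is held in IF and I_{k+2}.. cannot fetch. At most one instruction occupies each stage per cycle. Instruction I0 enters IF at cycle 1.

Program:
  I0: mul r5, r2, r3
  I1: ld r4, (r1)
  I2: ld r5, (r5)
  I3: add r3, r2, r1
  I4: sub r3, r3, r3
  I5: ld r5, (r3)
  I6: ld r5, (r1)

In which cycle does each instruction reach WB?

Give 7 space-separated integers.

Answer: 5 6 8 9 12 15 16

Derivation:
I0 mul r5 <- r2,r3: IF@1 ID@2 stall=0 (-) EX@3 MEM@4 WB@5
I1 ld r4 <- r1: IF@2 ID@3 stall=0 (-) EX@4 MEM@5 WB@6
I2 ld r5 <- r5: IF@3 ID@4 stall=1 (RAW on I0.r5 (WB@5)) EX@6 MEM@7 WB@8
I3 add r3 <- r2,r1: IF@4 ID@6 stall=0 (-) EX@7 MEM@8 WB@9
I4 sub r3 <- r3,r3: IF@6 ID@7 stall=2 (RAW on I3.r3 (WB@9)) EX@10 MEM@11 WB@12
I5 ld r5 <- r3: IF@7 ID@10 stall=2 (RAW on I4.r3 (WB@12)) EX@13 MEM@14 WB@15
I6 ld r5 <- r1: IF@10 ID@13 stall=0 (-) EX@14 MEM@15 WB@16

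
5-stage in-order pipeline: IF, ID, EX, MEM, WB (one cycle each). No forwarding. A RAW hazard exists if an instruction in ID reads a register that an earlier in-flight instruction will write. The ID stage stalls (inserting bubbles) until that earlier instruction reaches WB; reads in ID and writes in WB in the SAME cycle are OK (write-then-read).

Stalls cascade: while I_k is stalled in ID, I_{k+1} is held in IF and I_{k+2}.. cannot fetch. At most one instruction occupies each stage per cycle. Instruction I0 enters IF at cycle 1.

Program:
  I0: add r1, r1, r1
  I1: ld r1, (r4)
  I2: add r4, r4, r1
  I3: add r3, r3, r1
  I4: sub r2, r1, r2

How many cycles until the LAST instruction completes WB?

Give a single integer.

Answer: 11

Derivation:
I0 add r1 <- r1,r1: IF@1 ID@2 stall=0 (-) EX@3 MEM@4 WB@5
I1 ld r1 <- r4: IF@2 ID@3 stall=0 (-) EX@4 MEM@5 WB@6
I2 add r4 <- r4,r1: IF@3 ID@4 stall=2 (RAW on I1.r1 (WB@6)) EX@7 MEM@8 WB@9
I3 add r3 <- r3,r1: IF@4 ID@7 stall=0 (-) EX@8 MEM@9 WB@10
I4 sub r2 <- r1,r2: IF@7 ID@8 stall=0 (-) EX@9 MEM@10 WB@11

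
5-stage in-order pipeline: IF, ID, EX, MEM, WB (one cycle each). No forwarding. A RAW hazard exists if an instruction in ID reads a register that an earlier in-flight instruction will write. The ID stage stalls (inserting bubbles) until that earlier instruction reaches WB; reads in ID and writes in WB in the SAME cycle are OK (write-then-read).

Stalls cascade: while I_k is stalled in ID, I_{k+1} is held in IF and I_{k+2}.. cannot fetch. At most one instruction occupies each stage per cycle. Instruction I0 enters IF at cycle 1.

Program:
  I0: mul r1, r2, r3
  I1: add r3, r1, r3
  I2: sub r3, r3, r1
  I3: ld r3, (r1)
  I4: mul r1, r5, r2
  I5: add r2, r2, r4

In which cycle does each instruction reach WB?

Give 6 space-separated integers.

I0 mul r1 <- r2,r3: IF@1 ID@2 stall=0 (-) EX@3 MEM@4 WB@5
I1 add r3 <- r1,r3: IF@2 ID@3 stall=2 (RAW on I0.r1 (WB@5)) EX@6 MEM@7 WB@8
I2 sub r3 <- r3,r1: IF@3 ID@6 stall=2 (RAW on I1.r3 (WB@8)) EX@9 MEM@10 WB@11
I3 ld r3 <- r1: IF@6 ID@9 stall=0 (-) EX@10 MEM@11 WB@12
I4 mul r1 <- r5,r2: IF@9 ID@10 stall=0 (-) EX@11 MEM@12 WB@13
I5 add r2 <- r2,r4: IF@10 ID@11 stall=0 (-) EX@12 MEM@13 WB@14

Answer: 5 8 11 12 13 14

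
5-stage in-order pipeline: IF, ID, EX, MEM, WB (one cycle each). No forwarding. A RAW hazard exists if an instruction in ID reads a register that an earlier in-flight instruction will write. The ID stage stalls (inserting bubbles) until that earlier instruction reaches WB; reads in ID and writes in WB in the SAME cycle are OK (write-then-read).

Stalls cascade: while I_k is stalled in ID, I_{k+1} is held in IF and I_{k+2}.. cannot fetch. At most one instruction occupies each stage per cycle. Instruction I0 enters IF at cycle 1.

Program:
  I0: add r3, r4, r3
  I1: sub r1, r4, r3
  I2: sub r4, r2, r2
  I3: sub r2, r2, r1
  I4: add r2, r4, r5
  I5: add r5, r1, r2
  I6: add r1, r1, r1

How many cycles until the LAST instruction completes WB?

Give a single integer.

Answer: 16

Derivation:
I0 add r3 <- r4,r3: IF@1 ID@2 stall=0 (-) EX@3 MEM@4 WB@5
I1 sub r1 <- r4,r3: IF@2 ID@3 stall=2 (RAW on I0.r3 (WB@5)) EX@6 MEM@7 WB@8
I2 sub r4 <- r2,r2: IF@3 ID@6 stall=0 (-) EX@7 MEM@8 WB@9
I3 sub r2 <- r2,r1: IF@6 ID@7 stall=1 (RAW on I1.r1 (WB@8)) EX@9 MEM@10 WB@11
I4 add r2 <- r4,r5: IF@7 ID@9 stall=0 (-) EX@10 MEM@11 WB@12
I5 add r5 <- r1,r2: IF@9 ID@10 stall=2 (RAW on I4.r2 (WB@12)) EX@13 MEM@14 WB@15
I6 add r1 <- r1,r1: IF@10 ID@13 stall=0 (-) EX@14 MEM@15 WB@16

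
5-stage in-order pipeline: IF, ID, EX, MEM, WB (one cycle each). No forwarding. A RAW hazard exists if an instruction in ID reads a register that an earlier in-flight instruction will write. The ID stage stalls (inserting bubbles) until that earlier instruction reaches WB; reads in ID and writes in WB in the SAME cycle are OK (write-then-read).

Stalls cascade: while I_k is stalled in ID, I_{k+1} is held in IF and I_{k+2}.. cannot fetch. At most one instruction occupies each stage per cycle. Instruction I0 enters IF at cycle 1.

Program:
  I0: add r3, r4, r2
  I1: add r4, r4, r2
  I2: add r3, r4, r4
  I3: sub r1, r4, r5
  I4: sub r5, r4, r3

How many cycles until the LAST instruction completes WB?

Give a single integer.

I0 add r3 <- r4,r2: IF@1 ID@2 stall=0 (-) EX@3 MEM@4 WB@5
I1 add r4 <- r4,r2: IF@2 ID@3 stall=0 (-) EX@4 MEM@5 WB@6
I2 add r3 <- r4,r4: IF@3 ID@4 stall=2 (RAW on I1.r4 (WB@6)) EX@7 MEM@8 WB@9
I3 sub r1 <- r4,r5: IF@4 ID@7 stall=0 (-) EX@8 MEM@9 WB@10
I4 sub r5 <- r4,r3: IF@7 ID@8 stall=1 (RAW on I2.r3 (WB@9)) EX@10 MEM@11 WB@12

Answer: 12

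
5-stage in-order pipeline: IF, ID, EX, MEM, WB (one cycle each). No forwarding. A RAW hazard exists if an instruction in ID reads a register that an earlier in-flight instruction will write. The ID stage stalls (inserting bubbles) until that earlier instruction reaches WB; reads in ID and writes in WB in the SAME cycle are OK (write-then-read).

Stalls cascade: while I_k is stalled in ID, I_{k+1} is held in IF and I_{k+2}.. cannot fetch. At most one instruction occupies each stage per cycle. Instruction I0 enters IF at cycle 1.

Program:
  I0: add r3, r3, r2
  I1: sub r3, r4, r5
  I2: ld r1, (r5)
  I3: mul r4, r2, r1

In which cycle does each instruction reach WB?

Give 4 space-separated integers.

Answer: 5 6 7 10

Derivation:
I0 add r3 <- r3,r2: IF@1 ID@2 stall=0 (-) EX@3 MEM@4 WB@5
I1 sub r3 <- r4,r5: IF@2 ID@3 stall=0 (-) EX@4 MEM@5 WB@6
I2 ld r1 <- r5: IF@3 ID@4 stall=0 (-) EX@5 MEM@6 WB@7
I3 mul r4 <- r2,r1: IF@4 ID@5 stall=2 (RAW on I2.r1 (WB@7)) EX@8 MEM@9 WB@10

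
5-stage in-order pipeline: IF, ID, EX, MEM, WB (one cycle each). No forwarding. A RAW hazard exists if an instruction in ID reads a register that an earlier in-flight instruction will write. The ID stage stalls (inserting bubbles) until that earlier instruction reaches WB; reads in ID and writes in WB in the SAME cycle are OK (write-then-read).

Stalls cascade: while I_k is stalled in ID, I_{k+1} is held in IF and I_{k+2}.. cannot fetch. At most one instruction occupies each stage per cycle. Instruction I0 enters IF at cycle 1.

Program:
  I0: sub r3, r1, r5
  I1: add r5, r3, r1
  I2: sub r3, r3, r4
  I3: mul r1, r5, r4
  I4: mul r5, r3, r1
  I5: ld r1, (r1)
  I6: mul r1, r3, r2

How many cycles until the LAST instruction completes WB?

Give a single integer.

Answer: 16

Derivation:
I0 sub r3 <- r1,r5: IF@1 ID@2 stall=0 (-) EX@3 MEM@4 WB@5
I1 add r5 <- r3,r1: IF@2 ID@3 stall=2 (RAW on I0.r3 (WB@5)) EX@6 MEM@7 WB@8
I2 sub r3 <- r3,r4: IF@3 ID@6 stall=0 (-) EX@7 MEM@8 WB@9
I3 mul r1 <- r5,r4: IF@6 ID@7 stall=1 (RAW on I1.r5 (WB@8)) EX@9 MEM@10 WB@11
I4 mul r5 <- r3,r1: IF@7 ID@9 stall=2 (RAW on I3.r1 (WB@11)) EX@12 MEM@13 WB@14
I5 ld r1 <- r1: IF@9 ID@12 stall=0 (-) EX@13 MEM@14 WB@15
I6 mul r1 <- r3,r2: IF@12 ID@13 stall=0 (-) EX@14 MEM@15 WB@16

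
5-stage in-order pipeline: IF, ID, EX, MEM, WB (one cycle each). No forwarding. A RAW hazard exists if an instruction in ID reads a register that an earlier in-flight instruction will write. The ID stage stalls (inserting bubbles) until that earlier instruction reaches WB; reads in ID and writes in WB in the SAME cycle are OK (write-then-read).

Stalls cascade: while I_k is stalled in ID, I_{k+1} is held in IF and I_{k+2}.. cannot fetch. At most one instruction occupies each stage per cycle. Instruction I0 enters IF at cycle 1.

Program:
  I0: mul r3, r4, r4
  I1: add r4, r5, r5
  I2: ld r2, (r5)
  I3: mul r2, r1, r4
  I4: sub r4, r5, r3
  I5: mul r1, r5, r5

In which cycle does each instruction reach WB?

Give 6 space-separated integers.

I0 mul r3 <- r4,r4: IF@1 ID@2 stall=0 (-) EX@3 MEM@4 WB@5
I1 add r4 <- r5,r5: IF@2 ID@3 stall=0 (-) EX@4 MEM@5 WB@6
I2 ld r2 <- r5: IF@3 ID@4 stall=0 (-) EX@5 MEM@6 WB@7
I3 mul r2 <- r1,r4: IF@4 ID@5 stall=1 (RAW on I1.r4 (WB@6)) EX@7 MEM@8 WB@9
I4 sub r4 <- r5,r3: IF@5 ID@7 stall=0 (-) EX@8 MEM@9 WB@10
I5 mul r1 <- r5,r5: IF@7 ID@8 stall=0 (-) EX@9 MEM@10 WB@11

Answer: 5 6 7 9 10 11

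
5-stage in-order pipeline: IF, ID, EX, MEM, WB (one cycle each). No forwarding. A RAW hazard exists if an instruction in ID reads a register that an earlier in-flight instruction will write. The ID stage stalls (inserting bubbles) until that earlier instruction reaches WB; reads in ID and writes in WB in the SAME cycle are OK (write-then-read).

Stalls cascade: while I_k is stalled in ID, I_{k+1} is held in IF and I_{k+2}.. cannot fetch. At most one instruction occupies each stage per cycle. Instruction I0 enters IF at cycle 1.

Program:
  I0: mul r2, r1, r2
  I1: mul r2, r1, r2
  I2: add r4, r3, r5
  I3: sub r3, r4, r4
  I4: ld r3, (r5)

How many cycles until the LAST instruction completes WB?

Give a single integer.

Answer: 13

Derivation:
I0 mul r2 <- r1,r2: IF@1 ID@2 stall=0 (-) EX@3 MEM@4 WB@5
I1 mul r2 <- r1,r2: IF@2 ID@3 stall=2 (RAW on I0.r2 (WB@5)) EX@6 MEM@7 WB@8
I2 add r4 <- r3,r5: IF@3 ID@6 stall=0 (-) EX@7 MEM@8 WB@9
I3 sub r3 <- r4,r4: IF@6 ID@7 stall=2 (RAW on I2.r4 (WB@9)) EX@10 MEM@11 WB@12
I4 ld r3 <- r5: IF@7 ID@10 stall=0 (-) EX@11 MEM@12 WB@13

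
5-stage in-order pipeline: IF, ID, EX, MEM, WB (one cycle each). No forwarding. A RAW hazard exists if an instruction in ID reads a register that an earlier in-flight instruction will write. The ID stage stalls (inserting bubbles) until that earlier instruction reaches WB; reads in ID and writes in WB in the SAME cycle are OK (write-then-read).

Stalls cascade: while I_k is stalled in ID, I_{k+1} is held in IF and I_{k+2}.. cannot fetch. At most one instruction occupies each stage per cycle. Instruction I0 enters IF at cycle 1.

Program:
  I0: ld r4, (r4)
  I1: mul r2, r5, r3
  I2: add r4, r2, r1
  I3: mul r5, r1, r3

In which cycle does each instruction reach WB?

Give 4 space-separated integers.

Answer: 5 6 9 10

Derivation:
I0 ld r4 <- r4: IF@1 ID@2 stall=0 (-) EX@3 MEM@4 WB@5
I1 mul r2 <- r5,r3: IF@2 ID@3 stall=0 (-) EX@4 MEM@5 WB@6
I2 add r4 <- r2,r1: IF@3 ID@4 stall=2 (RAW on I1.r2 (WB@6)) EX@7 MEM@8 WB@9
I3 mul r5 <- r1,r3: IF@4 ID@7 stall=0 (-) EX@8 MEM@9 WB@10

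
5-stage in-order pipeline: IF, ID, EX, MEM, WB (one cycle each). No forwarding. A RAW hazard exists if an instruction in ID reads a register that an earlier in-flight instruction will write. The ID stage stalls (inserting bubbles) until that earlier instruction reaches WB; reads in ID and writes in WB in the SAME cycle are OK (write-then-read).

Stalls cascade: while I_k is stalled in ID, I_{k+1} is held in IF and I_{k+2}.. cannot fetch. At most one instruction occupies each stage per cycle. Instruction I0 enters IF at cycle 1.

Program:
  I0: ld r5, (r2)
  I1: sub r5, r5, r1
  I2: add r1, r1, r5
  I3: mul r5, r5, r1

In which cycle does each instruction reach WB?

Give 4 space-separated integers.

Answer: 5 8 11 14

Derivation:
I0 ld r5 <- r2: IF@1 ID@2 stall=0 (-) EX@3 MEM@4 WB@5
I1 sub r5 <- r5,r1: IF@2 ID@3 stall=2 (RAW on I0.r5 (WB@5)) EX@6 MEM@7 WB@8
I2 add r1 <- r1,r5: IF@3 ID@6 stall=2 (RAW on I1.r5 (WB@8)) EX@9 MEM@10 WB@11
I3 mul r5 <- r5,r1: IF@6 ID@9 stall=2 (RAW on I2.r1 (WB@11)) EX@12 MEM@13 WB@14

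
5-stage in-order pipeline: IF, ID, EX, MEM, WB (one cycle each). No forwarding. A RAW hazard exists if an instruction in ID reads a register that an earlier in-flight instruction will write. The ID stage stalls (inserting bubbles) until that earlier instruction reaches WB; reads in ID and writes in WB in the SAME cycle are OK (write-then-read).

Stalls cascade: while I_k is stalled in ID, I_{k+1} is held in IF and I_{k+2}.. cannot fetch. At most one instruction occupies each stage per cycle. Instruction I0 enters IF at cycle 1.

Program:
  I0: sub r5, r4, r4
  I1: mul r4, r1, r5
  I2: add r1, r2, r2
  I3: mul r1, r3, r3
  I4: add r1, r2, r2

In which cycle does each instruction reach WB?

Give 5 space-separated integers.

I0 sub r5 <- r4,r4: IF@1 ID@2 stall=0 (-) EX@3 MEM@4 WB@5
I1 mul r4 <- r1,r5: IF@2 ID@3 stall=2 (RAW on I0.r5 (WB@5)) EX@6 MEM@7 WB@8
I2 add r1 <- r2,r2: IF@3 ID@6 stall=0 (-) EX@7 MEM@8 WB@9
I3 mul r1 <- r3,r3: IF@6 ID@7 stall=0 (-) EX@8 MEM@9 WB@10
I4 add r1 <- r2,r2: IF@7 ID@8 stall=0 (-) EX@9 MEM@10 WB@11

Answer: 5 8 9 10 11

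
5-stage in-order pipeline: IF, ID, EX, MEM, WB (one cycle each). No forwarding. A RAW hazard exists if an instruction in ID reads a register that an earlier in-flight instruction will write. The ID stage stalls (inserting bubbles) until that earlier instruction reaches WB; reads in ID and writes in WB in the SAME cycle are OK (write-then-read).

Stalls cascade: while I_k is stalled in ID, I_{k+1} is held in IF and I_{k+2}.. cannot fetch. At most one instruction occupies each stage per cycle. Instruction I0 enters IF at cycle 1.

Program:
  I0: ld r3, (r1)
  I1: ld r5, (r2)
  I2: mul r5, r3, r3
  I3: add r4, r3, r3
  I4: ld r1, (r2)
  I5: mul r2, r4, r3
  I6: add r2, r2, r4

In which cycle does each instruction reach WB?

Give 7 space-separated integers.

Answer: 5 6 8 9 10 12 15

Derivation:
I0 ld r3 <- r1: IF@1 ID@2 stall=0 (-) EX@3 MEM@4 WB@5
I1 ld r5 <- r2: IF@2 ID@3 stall=0 (-) EX@4 MEM@5 WB@6
I2 mul r5 <- r3,r3: IF@3 ID@4 stall=1 (RAW on I0.r3 (WB@5)) EX@6 MEM@7 WB@8
I3 add r4 <- r3,r3: IF@4 ID@6 stall=0 (-) EX@7 MEM@8 WB@9
I4 ld r1 <- r2: IF@6 ID@7 stall=0 (-) EX@8 MEM@9 WB@10
I5 mul r2 <- r4,r3: IF@7 ID@8 stall=1 (RAW on I3.r4 (WB@9)) EX@10 MEM@11 WB@12
I6 add r2 <- r2,r4: IF@8 ID@10 stall=2 (RAW on I5.r2 (WB@12)) EX@13 MEM@14 WB@15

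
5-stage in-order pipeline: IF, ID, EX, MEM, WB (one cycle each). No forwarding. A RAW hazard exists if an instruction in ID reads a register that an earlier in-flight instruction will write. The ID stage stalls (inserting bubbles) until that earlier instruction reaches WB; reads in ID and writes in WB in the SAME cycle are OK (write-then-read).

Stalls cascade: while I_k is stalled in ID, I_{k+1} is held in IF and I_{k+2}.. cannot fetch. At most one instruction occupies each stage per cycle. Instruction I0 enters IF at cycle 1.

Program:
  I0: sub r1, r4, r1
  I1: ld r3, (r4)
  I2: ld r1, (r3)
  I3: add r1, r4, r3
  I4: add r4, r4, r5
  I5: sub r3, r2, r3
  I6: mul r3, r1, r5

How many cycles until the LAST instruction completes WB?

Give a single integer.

Answer: 13

Derivation:
I0 sub r1 <- r4,r1: IF@1 ID@2 stall=0 (-) EX@3 MEM@4 WB@5
I1 ld r3 <- r4: IF@2 ID@3 stall=0 (-) EX@4 MEM@5 WB@6
I2 ld r1 <- r3: IF@3 ID@4 stall=2 (RAW on I1.r3 (WB@6)) EX@7 MEM@8 WB@9
I3 add r1 <- r4,r3: IF@4 ID@7 stall=0 (-) EX@8 MEM@9 WB@10
I4 add r4 <- r4,r5: IF@7 ID@8 stall=0 (-) EX@9 MEM@10 WB@11
I5 sub r3 <- r2,r3: IF@8 ID@9 stall=0 (-) EX@10 MEM@11 WB@12
I6 mul r3 <- r1,r5: IF@9 ID@10 stall=0 (-) EX@11 MEM@12 WB@13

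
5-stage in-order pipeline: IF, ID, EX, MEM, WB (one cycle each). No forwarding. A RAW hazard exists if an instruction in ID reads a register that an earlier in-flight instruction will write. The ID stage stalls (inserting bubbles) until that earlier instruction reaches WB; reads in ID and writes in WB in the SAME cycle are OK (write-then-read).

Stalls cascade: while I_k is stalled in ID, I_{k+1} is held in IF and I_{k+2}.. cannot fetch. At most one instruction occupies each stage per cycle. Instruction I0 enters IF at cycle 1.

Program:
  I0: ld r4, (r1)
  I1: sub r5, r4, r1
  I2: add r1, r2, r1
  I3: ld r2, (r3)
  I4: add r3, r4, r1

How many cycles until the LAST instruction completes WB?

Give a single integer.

Answer: 12

Derivation:
I0 ld r4 <- r1: IF@1 ID@2 stall=0 (-) EX@3 MEM@4 WB@5
I1 sub r5 <- r4,r1: IF@2 ID@3 stall=2 (RAW on I0.r4 (WB@5)) EX@6 MEM@7 WB@8
I2 add r1 <- r2,r1: IF@3 ID@6 stall=0 (-) EX@7 MEM@8 WB@9
I3 ld r2 <- r3: IF@6 ID@7 stall=0 (-) EX@8 MEM@9 WB@10
I4 add r3 <- r4,r1: IF@7 ID@8 stall=1 (RAW on I2.r1 (WB@9)) EX@10 MEM@11 WB@12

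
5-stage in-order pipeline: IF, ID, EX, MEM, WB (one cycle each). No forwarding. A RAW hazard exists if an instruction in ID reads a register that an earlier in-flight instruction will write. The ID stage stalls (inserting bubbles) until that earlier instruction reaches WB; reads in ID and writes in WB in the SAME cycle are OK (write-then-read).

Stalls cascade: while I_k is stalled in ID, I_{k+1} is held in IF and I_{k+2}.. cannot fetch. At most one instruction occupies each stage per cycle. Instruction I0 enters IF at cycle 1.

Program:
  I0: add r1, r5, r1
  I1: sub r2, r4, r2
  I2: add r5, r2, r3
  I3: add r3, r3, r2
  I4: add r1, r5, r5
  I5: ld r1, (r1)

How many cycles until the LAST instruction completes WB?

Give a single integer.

Answer: 15

Derivation:
I0 add r1 <- r5,r1: IF@1 ID@2 stall=0 (-) EX@3 MEM@4 WB@5
I1 sub r2 <- r4,r2: IF@2 ID@3 stall=0 (-) EX@4 MEM@5 WB@6
I2 add r5 <- r2,r3: IF@3 ID@4 stall=2 (RAW on I1.r2 (WB@6)) EX@7 MEM@8 WB@9
I3 add r3 <- r3,r2: IF@4 ID@7 stall=0 (-) EX@8 MEM@9 WB@10
I4 add r1 <- r5,r5: IF@7 ID@8 stall=1 (RAW on I2.r5 (WB@9)) EX@10 MEM@11 WB@12
I5 ld r1 <- r1: IF@8 ID@10 stall=2 (RAW on I4.r1 (WB@12)) EX@13 MEM@14 WB@15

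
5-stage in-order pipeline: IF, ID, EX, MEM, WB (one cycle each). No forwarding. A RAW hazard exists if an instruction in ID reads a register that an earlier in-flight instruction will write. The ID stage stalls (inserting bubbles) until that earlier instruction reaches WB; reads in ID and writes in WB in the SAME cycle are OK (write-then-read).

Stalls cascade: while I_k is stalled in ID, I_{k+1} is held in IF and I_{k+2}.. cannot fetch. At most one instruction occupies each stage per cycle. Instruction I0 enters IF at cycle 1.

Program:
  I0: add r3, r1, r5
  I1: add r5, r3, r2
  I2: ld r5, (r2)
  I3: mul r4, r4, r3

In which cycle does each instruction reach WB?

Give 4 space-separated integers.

Answer: 5 8 9 10

Derivation:
I0 add r3 <- r1,r5: IF@1 ID@2 stall=0 (-) EX@3 MEM@4 WB@5
I1 add r5 <- r3,r2: IF@2 ID@3 stall=2 (RAW on I0.r3 (WB@5)) EX@6 MEM@7 WB@8
I2 ld r5 <- r2: IF@3 ID@6 stall=0 (-) EX@7 MEM@8 WB@9
I3 mul r4 <- r4,r3: IF@6 ID@7 stall=0 (-) EX@8 MEM@9 WB@10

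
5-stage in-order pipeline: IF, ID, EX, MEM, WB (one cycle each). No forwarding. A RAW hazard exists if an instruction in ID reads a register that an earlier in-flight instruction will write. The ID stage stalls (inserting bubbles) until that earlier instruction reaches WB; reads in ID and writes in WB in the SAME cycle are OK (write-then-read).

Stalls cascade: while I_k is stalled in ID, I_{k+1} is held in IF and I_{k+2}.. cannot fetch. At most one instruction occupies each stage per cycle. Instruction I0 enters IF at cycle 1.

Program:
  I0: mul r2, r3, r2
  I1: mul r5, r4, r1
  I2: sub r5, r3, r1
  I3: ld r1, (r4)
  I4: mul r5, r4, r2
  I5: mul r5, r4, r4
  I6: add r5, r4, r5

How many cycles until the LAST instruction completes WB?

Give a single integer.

Answer: 13

Derivation:
I0 mul r2 <- r3,r2: IF@1 ID@2 stall=0 (-) EX@3 MEM@4 WB@5
I1 mul r5 <- r4,r1: IF@2 ID@3 stall=0 (-) EX@4 MEM@5 WB@6
I2 sub r5 <- r3,r1: IF@3 ID@4 stall=0 (-) EX@5 MEM@6 WB@7
I3 ld r1 <- r4: IF@4 ID@5 stall=0 (-) EX@6 MEM@7 WB@8
I4 mul r5 <- r4,r2: IF@5 ID@6 stall=0 (-) EX@7 MEM@8 WB@9
I5 mul r5 <- r4,r4: IF@6 ID@7 stall=0 (-) EX@8 MEM@9 WB@10
I6 add r5 <- r4,r5: IF@7 ID@8 stall=2 (RAW on I5.r5 (WB@10)) EX@11 MEM@12 WB@13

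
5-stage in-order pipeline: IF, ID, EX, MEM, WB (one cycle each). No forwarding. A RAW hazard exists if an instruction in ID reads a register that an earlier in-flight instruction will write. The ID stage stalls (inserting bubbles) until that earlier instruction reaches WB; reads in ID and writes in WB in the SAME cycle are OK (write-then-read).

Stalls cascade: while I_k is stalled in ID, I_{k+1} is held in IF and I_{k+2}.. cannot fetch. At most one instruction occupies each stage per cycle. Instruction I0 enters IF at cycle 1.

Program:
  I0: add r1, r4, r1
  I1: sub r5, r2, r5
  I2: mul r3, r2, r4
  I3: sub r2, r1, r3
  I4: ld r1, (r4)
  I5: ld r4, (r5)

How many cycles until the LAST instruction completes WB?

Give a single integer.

Answer: 12

Derivation:
I0 add r1 <- r4,r1: IF@1 ID@2 stall=0 (-) EX@3 MEM@4 WB@5
I1 sub r5 <- r2,r5: IF@2 ID@3 stall=0 (-) EX@4 MEM@5 WB@6
I2 mul r3 <- r2,r4: IF@3 ID@4 stall=0 (-) EX@5 MEM@6 WB@7
I3 sub r2 <- r1,r3: IF@4 ID@5 stall=2 (RAW on I2.r3 (WB@7)) EX@8 MEM@9 WB@10
I4 ld r1 <- r4: IF@5 ID@8 stall=0 (-) EX@9 MEM@10 WB@11
I5 ld r4 <- r5: IF@8 ID@9 stall=0 (-) EX@10 MEM@11 WB@12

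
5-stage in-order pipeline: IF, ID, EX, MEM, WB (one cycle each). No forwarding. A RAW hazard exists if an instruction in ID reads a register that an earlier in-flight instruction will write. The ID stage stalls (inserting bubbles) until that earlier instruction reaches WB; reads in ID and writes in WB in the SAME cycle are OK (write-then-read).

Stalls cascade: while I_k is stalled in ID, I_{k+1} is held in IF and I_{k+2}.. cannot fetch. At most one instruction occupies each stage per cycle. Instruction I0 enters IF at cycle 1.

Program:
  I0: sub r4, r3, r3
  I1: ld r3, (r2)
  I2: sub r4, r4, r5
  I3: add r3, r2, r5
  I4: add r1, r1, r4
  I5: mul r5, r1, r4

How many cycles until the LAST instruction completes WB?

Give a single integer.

Answer: 14

Derivation:
I0 sub r4 <- r3,r3: IF@1 ID@2 stall=0 (-) EX@3 MEM@4 WB@5
I1 ld r3 <- r2: IF@2 ID@3 stall=0 (-) EX@4 MEM@5 WB@6
I2 sub r4 <- r4,r5: IF@3 ID@4 stall=1 (RAW on I0.r4 (WB@5)) EX@6 MEM@7 WB@8
I3 add r3 <- r2,r5: IF@4 ID@6 stall=0 (-) EX@7 MEM@8 WB@9
I4 add r1 <- r1,r4: IF@6 ID@7 stall=1 (RAW on I2.r4 (WB@8)) EX@9 MEM@10 WB@11
I5 mul r5 <- r1,r4: IF@7 ID@9 stall=2 (RAW on I4.r1 (WB@11)) EX@12 MEM@13 WB@14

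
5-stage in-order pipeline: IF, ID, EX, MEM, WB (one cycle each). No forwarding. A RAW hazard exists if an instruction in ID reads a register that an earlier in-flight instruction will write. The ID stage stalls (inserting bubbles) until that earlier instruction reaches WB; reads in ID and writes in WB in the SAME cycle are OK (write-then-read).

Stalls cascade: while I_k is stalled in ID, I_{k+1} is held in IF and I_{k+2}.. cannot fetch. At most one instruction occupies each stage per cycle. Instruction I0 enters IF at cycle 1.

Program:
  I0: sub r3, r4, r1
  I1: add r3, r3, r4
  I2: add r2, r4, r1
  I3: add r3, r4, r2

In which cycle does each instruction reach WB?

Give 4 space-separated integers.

I0 sub r3 <- r4,r1: IF@1 ID@2 stall=0 (-) EX@3 MEM@4 WB@5
I1 add r3 <- r3,r4: IF@2 ID@3 stall=2 (RAW on I0.r3 (WB@5)) EX@6 MEM@7 WB@8
I2 add r2 <- r4,r1: IF@3 ID@6 stall=0 (-) EX@7 MEM@8 WB@9
I3 add r3 <- r4,r2: IF@6 ID@7 stall=2 (RAW on I2.r2 (WB@9)) EX@10 MEM@11 WB@12

Answer: 5 8 9 12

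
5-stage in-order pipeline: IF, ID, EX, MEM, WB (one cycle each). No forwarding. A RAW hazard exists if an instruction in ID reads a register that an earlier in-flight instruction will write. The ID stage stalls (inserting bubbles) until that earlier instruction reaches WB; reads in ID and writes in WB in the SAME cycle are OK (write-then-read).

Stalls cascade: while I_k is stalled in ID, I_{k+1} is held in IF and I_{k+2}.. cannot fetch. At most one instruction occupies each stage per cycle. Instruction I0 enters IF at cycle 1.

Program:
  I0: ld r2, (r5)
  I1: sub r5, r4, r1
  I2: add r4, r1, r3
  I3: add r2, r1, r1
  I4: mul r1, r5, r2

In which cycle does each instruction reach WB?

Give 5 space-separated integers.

I0 ld r2 <- r5: IF@1 ID@2 stall=0 (-) EX@3 MEM@4 WB@5
I1 sub r5 <- r4,r1: IF@2 ID@3 stall=0 (-) EX@4 MEM@5 WB@6
I2 add r4 <- r1,r3: IF@3 ID@4 stall=0 (-) EX@5 MEM@6 WB@7
I3 add r2 <- r1,r1: IF@4 ID@5 stall=0 (-) EX@6 MEM@7 WB@8
I4 mul r1 <- r5,r2: IF@5 ID@6 stall=2 (RAW on I3.r2 (WB@8)) EX@9 MEM@10 WB@11

Answer: 5 6 7 8 11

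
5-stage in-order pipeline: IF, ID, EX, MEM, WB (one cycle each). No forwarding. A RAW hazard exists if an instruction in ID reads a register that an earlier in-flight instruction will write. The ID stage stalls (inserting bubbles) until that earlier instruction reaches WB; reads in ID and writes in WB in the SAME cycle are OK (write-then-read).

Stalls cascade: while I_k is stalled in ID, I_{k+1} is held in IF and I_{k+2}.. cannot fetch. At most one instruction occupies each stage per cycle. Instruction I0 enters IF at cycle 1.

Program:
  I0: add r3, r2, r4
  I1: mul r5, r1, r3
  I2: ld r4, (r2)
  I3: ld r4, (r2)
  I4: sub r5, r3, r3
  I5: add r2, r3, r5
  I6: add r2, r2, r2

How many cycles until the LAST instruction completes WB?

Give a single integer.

I0 add r3 <- r2,r4: IF@1 ID@2 stall=0 (-) EX@3 MEM@4 WB@5
I1 mul r5 <- r1,r3: IF@2 ID@3 stall=2 (RAW on I0.r3 (WB@5)) EX@6 MEM@7 WB@8
I2 ld r4 <- r2: IF@3 ID@6 stall=0 (-) EX@7 MEM@8 WB@9
I3 ld r4 <- r2: IF@6 ID@7 stall=0 (-) EX@8 MEM@9 WB@10
I4 sub r5 <- r3,r3: IF@7 ID@8 stall=0 (-) EX@9 MEM@10 WB@11
I5 add r2 <- r3,r5: IF@8 ID@9 stall=2 (RAW on I4.r5 (WB@11)) EX@12 MEM@13 WB@14
I6 add r2 <- r2,r2: IF@9 ID@12 stall=2 (RAW on I5.r2 (WB@14)) EX@15 MEM@16 WB@17

Answer: 17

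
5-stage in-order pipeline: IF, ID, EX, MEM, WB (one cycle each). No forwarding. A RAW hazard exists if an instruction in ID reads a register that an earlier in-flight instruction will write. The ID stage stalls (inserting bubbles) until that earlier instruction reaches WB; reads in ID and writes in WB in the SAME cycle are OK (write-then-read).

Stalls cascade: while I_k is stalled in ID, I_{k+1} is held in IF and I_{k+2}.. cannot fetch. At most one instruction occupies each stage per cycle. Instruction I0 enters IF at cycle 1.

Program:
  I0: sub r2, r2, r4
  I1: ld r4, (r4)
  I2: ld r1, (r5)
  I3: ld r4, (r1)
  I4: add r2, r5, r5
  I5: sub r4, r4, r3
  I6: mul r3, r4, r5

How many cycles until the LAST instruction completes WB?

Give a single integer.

I0 sub r2 <- r2,r4: IF@1 ID@2 stall=0 (-) EX@3 MEM@4 WB@5
I1 ld r4 <- r4: IF@2 ID@3 stall=0 (-) EX@4 MEM@5 WB@6
I2 ld r1 <- r5: IF@3 ID@4 stall=0 (-) EX@5 MEM@6 WB@7
I3 ld r4 <- r1: IF@4 ID@5 stall=2 (RAW on I2.r1 (WB@7)) EX@8 MEM@9 WB@10
I4 add r2 <- r5,r5: IF@5 ID@8 stall=0 (-) EX@9 MEM@10 WB@11
I5 sub r4 <- r4,r3: IF@8 ID@9 stall=1 (RAW on I3.r4 (WB@10)) EX@11 MEM@12 WB@13
I6 mul r3 <- r4,r5: IF@9 ID@11 stall=2 (RAW on I5.r4 (WB@13)) EX@14 MEM@15 WB@16

Answer: 16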